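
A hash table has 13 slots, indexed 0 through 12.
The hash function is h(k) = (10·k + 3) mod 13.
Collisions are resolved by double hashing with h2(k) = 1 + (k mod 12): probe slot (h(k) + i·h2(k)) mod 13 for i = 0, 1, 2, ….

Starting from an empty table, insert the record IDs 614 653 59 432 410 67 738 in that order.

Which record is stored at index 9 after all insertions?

432

614: h=7 => slot 7
653: h=7, h2=6, probe 7,0 => slot 0
59: h=8 => slot 8
432: h=7, h2=1, probe 7,8,9 => slot 9
410: h=8, h2=3, probe 8,11 => slot 11
67: h=10 => slot 10
738: h=12 => slot 12
Table: [653, ., ., ., ., ., ., 614, 59, 432, 67, 410, 738]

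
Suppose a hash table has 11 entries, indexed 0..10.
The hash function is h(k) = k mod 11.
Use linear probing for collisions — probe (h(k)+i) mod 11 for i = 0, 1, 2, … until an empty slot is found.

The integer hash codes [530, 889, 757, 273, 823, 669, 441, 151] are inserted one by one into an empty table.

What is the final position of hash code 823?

Insert 530: h=2, slot 2 empty => index 2.
Insert 889: h=9, slot 9 empty => index 9.
Insert 757: h=9, slot 9 occupied => index 10.
Insert 273: h=9, slots 9,10 occupied => index 0.
Insert 823: h=9, slots 9,10,0 occupied => index 1.
Insert 669: h=9, slots 9,10,0,1,2 occupied => index 3.
Insert 441: h=1, slots 1,2,3 occupied => index 4.
Insert 151: h=8, slot 8 empty => index 8.
Table: [273, 823, 530, 669, 441, —, —, —, 151, 889, 757]

1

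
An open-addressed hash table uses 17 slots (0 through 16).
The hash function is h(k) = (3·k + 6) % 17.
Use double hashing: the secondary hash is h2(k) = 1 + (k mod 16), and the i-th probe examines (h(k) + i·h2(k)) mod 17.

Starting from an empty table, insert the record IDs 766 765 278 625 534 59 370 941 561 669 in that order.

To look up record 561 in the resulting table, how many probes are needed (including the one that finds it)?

2

Insert 766: h=9, slot 9 empty -> index 9.
Insert 765: h=6, slot 6 empty -> index 6.
Insert 278: h=7, slot 7 empty -> index 7.
Insert 625: h=11, slot 11 empty -> index 11.
Insert 534: h=10, slot 10 empty -> index 10.
Insert 59: h=13, slot 13 empty -> index 13.
Insert 370: h=11, h2=3, slot 11 occupied -> index 14.
Insert 941: h=7, h2=14, slot 7 occupied -> index 4.
Insert 561: h=6, h2=2, slot 6 occupied -> index 8.
Insert 669: h=7, h2=14, slots 7,4 occupied -> index 1.
Table: [_, 669, _, _, 941, _, 765, 278, 561, 766, 534, 625, _, 59, 370, _, _]
Lookup 561: h=6, h2=2, probe 6,8 → found at 8.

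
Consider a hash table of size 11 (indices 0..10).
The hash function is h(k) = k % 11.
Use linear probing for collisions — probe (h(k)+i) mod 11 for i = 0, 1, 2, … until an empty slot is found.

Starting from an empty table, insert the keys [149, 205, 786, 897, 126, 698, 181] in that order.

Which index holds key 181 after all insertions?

0

149 hashes to 6; slot 6 is free → place at 6.
205 hashes to 7; slot 7 is free → place at 7.
786 hashes to 5; slot 5 is free → place at 5.
897 hashes to 6; 6,7 taken → place at 8.
126 hashes to 5; 5,6,7,8 taken → place at 9.
698 hashes to 5; 5,6,7,8,9 taken → place at 10.
181 hashes to 5; 5,6,7,8,9,10 taken → place at 0.
Table: [181, _, _, _, _, 786, 149, 205, 897, 126, 698]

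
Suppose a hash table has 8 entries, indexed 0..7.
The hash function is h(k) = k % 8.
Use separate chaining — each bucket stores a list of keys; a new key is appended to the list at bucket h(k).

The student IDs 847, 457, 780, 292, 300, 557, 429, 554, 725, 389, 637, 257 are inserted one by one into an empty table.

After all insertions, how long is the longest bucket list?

Insert 847: h=7, bucket 7 empty -> new chain.
Insert 457: h=1, bucket 1 empty -> new chain.
Insert 780: h=4, bucket 4 empty -> new chain.
Insert 292: h=4, bucket 4 nonempty -> append to chain.
Insert 300: h=4, bucket 4 nonempty -> append to chain.
Insert 557: h=5, bucket 5 empty -> new chain.
Insert 429: h=5, bucket 5 nonempty -> append to chain.
Insert 554: h=2, bucket 2 empty -> new chain.
Insert 725: h=5, bucket 5 nonempty -> append to chain.
Insert 389: h=5, bucket 5 nonempty -> append to chain.
Insert 637: h=5, bucket 5 nonempty -> append to chain.
Insert 257: h=1, bucket 1 nonempty -> append to chain.
Final buckets:
0: _
1: 457 -> 257
2: 554
3: _
4: 780 -> 292 -> 300
5: 557 -> 429 -> 725 -> 389 -> 637
6: _
7: 847

5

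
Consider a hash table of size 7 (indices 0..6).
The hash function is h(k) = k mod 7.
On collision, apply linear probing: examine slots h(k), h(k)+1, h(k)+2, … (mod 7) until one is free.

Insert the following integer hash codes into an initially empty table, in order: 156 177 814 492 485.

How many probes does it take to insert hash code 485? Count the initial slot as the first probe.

156 hashes to 2; slot 2 is free -> place at 2.
177 hashes to 2; 2 taken -> place at 3.
814 hashes to 2; 2,3 taken -> place at 4.
492 hashes to 2; 2,3,4 taken -> place at 5.
485 hashes to 2; 2,3,4,5 taken -> place at 6.
Table: [-, -, 156, 177, 814, 492, 485]

5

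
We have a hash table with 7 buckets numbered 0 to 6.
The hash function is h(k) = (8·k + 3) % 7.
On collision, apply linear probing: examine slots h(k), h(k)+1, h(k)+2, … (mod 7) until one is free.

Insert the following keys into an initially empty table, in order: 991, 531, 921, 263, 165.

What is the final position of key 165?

991: h=0 -> slot 0
531: h=2 -> slot 2
921: h=0, probe 0,1 -> slot 1
263: h=0, probe 0,1,2,3 -> slot 3
165: h=0, probe 0,1,2,3,4 -> slot 4
Table: [991, 921, 531, 263, 165, _, _]

4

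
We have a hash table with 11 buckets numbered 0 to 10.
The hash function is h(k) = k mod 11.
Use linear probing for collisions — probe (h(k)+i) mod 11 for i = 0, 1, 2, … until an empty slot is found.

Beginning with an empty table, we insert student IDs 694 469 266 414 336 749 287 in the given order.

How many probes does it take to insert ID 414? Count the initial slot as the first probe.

2

694 hashes to 1; slot 1 is free → place at 1.
469 hashes to 7; slot 7 is free → place at 7.
266 hashes to 2; slot 2 is free → place at 2.
414 hashes to 7; 7 taken → place at 8.
336 hashes to 6; slot 6 is free → place at 6.
749 hashes to 1; 1,2 taken → place at 3.
287 hashes to 1; 1,2,3 taken → place at 4.
Table: [—, 694, 266, 749, 287, —, 336, 469, 414, —, —]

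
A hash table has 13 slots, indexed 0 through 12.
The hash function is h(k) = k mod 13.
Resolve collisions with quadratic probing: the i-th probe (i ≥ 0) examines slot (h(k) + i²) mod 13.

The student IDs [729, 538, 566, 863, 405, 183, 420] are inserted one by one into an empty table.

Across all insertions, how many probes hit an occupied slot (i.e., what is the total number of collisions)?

Insert 729: h=1, slot 1 empty => index 1.
Insert 538: h=5, slot 5 empty => index 5.
Insert 566: h=7, slot 7 empty => index 7.
Insert 863: h=5, slot 5 occupied => index 6.
Insert 405: h=2, slot 2 empty => index 2.
Insert 183: h=1, slots 1,2,5 occupied => index 10.
Insert 420: h=4, slot 4 empty => index 4.
Table: [—, 729, 405, —, 420, 538, 863, 566, —, —, 183, —, —]

4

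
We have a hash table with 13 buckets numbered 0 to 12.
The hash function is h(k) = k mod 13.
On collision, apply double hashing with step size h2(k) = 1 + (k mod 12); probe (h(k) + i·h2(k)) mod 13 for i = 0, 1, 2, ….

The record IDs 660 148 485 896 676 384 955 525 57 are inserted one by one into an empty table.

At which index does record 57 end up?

9

660 hashes to 10; slot 10 is free -> place at 10.
148 hashes to 5; slot 5 is free -> place at 5.
485 hashes to 4; slot 4 is free -> place at 4.
896 hashes to 12; slot 12 is free -> place at 12.
676 hashes to 0; slot 0 is free -> place at 0.
384 hashes to 7; slot 7 is free -> place at 7.
955 hashes to 6; slot 6 is free -> place at 6.
525 hashes to 5, h2=10; 5 taken -> place at 2.
57 hashes to 5, h2=10; 5,2,12 taken -> place at 9.
Table: [676, ∅, 525, ∅, 485, 148, 955, 384, ∅, 57, 660, ∅, 896]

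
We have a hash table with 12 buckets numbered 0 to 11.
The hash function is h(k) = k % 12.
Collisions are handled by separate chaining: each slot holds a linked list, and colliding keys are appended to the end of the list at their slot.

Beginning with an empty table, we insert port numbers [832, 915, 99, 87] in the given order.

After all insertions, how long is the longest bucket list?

3

832 → bucket 4
915 → bucket 3
99 → bucket 3 (collision)
87 → bucket 3 (collision)
Final buckets:
0: _
1: _
2: _
3: 915 -> 99 -> 87
4: 832
5: _
6: _
7: _
8: _
9: _
10: _
11: _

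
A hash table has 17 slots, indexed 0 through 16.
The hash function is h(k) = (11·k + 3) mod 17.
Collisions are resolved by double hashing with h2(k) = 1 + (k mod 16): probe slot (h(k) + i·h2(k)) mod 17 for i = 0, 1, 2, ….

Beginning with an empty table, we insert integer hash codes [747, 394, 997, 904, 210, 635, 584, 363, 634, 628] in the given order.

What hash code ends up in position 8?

747 hashes to 9; slot 9 is free => place at 9.
394 hashes to 2; slot 2 is free => place at 2.
997 hashes to 5; slot 5 is free => place at 5.
904 hashes to 2, h2=9; 2 taken => place at 11.
210 hashes to 1; slot 1 is free => place at 1.
635 hashes to 1, h2=12; 1 taken => place at 13.
584 hashes to 1, h2=9; 1 taken => place at 10.
363 hashes to 1, h2=12; 1,13 taken => place at 8.
634 hashes to 7; slot 7 is free => place at 7.
628 hashes to 9, h2=5; 9 taken => place at 14.
Table: [∅, 210, 394, ∅, ∅, 997, ∅, 634, 363, 747, 584, 904, ∅, 635, 628, ∅, ∅]

363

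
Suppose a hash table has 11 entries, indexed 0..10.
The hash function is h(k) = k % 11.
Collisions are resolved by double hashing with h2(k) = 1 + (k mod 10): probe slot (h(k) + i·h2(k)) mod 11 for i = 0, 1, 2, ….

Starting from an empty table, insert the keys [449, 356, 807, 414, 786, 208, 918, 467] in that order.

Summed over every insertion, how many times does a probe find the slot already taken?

449: h=9 => slot 9
356: h=4 => slot 4
807: h=4, h2=8, probe 4,1 => slot 1
414: h=7 => slot 7
786: h=5 => slot 5
208: h=10 => slot 10
918: h=5, h2=9, probe 5,3 => slot 3
467: h=5, h2=8, probe 5,2 => slot 2
Table: [-, 807, 467, 918, 356, 786, -, 414, -, 449, 208]

3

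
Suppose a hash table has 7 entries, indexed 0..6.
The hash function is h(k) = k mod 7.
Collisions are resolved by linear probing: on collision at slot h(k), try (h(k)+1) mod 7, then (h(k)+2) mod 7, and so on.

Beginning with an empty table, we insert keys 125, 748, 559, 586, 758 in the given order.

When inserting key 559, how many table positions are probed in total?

3

Insert 125: h=6, slot 6 empty -> index 6.
Insert 748: h=6, slot 6 occupied -> index 0.
Insert 559: h=6, slots 6,0 occupied -> index 1.
Insert 586: h=5, slot 5 empty -> index 5.
Insert 758: h=2, slot 2 empty -> index 2.
Table: [748, 559, 758, ∅, ∅, 586, 125]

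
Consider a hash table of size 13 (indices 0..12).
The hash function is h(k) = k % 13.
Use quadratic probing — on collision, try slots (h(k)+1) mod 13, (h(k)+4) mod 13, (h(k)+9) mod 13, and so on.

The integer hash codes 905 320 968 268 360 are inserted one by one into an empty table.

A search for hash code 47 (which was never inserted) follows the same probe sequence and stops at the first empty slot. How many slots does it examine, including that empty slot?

4

905: h=8 → slot 8
320: h=8, probe 8,9 → slot 9
968: h=6 → slot 6
268: h=8, probe 8,9,12 → slot 12
360: h=9, probe 9,10 → slot 10
Table: [—, —, —, —, —, —, 968, —, 905, 320, 360, —, 268]
Lookup 47: h=8, probe 8,9,12,4 → slot 4 empty, not found.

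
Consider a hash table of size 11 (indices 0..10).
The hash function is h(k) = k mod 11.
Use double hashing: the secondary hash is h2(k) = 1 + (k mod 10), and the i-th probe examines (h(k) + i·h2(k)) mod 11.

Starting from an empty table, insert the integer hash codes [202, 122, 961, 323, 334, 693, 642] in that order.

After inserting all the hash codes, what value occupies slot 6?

961

202: h=4 -> slot 4
122: h=1 -> slot 1
961: h=4, h2=2, probe 4,6 -> slot 6
323: h=4, h2=4, probe 4,8 -> slot 8
334: h=4, h2=5, probe 4,9 -> slot 9
693: h=0 -> slot 0
642: h=4, h2=3, probe 4,7 -> slot 7
Table: [693, 122, ., ., 202, ., 961, 642, 323, 334, .]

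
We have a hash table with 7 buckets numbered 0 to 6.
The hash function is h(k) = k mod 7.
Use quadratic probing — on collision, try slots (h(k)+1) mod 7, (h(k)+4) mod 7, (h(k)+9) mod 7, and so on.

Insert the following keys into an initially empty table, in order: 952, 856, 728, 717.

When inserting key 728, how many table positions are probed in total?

2

952 hashes to 0; slot 0 is free → place at 0.
856 hashes to 2; slot 2 is free → place at 2.
728 hashes to 0; 0 taken → place at 1.
717 hashes to 3; slot 3 is free → place at 3.
Table: [952, 728, 856, 717, ., ., .]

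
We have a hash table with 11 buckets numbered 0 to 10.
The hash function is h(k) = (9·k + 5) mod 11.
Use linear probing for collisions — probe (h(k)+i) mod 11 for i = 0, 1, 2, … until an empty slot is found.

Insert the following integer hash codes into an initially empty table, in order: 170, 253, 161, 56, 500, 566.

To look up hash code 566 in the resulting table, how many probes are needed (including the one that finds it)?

170: h=6 -> slot 6
253: h=5 -> slot 5
161: h=2 -> slot 2
56: h=3 -> slot 3
500: h=6, probe 6,7 -> slot 7
566: h=6, probe 6,7,8 -> slot 8
Table: [_, _, 161, 56, _, 253, 170, 500, 566, _, _]
Lookup 566: h=6, probe 6,7,8 → found at 8.

3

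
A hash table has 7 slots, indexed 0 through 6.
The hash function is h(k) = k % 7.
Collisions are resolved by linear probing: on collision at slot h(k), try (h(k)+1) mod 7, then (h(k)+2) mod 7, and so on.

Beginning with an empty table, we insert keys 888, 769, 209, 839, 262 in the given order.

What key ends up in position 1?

209

888: h=6 => slot 6
769: h=6, probe 6,0 => slot 0
209: h=6, probe 6,0,1 => slot 1
839: h=6, probe 6,0,1,2 => slot 2
262: h=3 => slot 3
Table: [769, 209, 839, 262, -, -, 888]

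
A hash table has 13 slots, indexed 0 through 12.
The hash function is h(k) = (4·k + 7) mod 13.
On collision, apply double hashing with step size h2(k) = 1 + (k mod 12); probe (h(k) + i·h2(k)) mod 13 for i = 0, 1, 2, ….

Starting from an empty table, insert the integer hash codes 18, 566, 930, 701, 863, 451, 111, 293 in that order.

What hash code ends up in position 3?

930

18: h=1 -> slot 1
566: h=9 -> slot 9
930: h=9, h2=7, probe 9,3 -> slot 3
701: h=3, h2=6, probe 3,9,2 -> slot 2
863: h=1, h2=12, probe 1,0 -> slot 0
451: h=4 -> slot 4
111: h=9, h2=4, probe 9,0,4,8 -> slot 8
293: h=9, h2=6, probe 9,2,8,1,7 -> slot 7
Table: [863, 18, 701, 930, 451, ∅, ∅, 293, 111, 566, ∅, ∅, ∅]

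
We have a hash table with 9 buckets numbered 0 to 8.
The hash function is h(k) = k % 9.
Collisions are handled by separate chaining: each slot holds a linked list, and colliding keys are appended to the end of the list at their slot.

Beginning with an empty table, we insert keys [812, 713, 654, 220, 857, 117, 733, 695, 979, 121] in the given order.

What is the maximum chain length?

4

812 -> bucket 2
713 -> bucket 2 (collision)
654 -> bucket 6
220 -> bucket 4
857 -> bucket 2 (collision)
117 -> bucket 0
733 -> bucket 4 (collision)
695 -> bucket 2 (collision)
979 -> bucket 7
121 -> bucket 4 (collision)
Final buckets:
0: 117
1: _
2: 812 -> 713 -> 857 -> 695
3: _
4: 220 -> 733 -> 121
5: _
6: 654
7: 979
8: _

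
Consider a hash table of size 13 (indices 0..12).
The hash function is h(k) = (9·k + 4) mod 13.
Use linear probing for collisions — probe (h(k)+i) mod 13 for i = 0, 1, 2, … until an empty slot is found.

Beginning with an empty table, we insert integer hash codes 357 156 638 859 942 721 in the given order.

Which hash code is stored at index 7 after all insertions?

942

Insert 357: h=6, slot 6 empty => index 6.
Insert 156: h=4, slot 4 empty => index 4.
Insert 638: h=0, slot 0 empty => index 0.
Insert 859: h=0, slot 0 occupied => index 1.
Insert 942: h=6, slot 6 occupied => index 7.
Insert 721: h=6, slots 6,7 occupied => index 8.
Table: [638, 859, _, _, 156, _, 357, 942, 721, _, _, _, _]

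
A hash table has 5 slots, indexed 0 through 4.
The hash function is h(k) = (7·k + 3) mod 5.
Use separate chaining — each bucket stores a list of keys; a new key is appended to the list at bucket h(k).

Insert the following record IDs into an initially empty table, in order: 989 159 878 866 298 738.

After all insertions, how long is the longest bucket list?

989 → bucket 1
159 → bucket 1 (collision)
878 → bucket 4
866 → bucket 0
298 → bucket 4 (collision)
738 → bucket 4 (collision)
Final buckets:
0: 866
1: 989 -> 159
2: _
3: _
4: 878 -> 298 -> 738

3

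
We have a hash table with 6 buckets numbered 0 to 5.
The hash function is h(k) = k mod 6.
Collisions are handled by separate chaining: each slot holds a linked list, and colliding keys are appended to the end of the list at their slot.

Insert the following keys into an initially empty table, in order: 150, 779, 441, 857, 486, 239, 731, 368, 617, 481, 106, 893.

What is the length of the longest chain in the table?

6

150 -> bucket 0
779 -> bucket 5
441 -> bucket 3
857 -> bucket 5 (collision)
486 -> bucket 0 (collision)
239 -> bucket 5 (collision)
731 -> bucket 5 (collision)
368 -> bucket 2
617 -> bucket 5 (collision)
481 -> bucket 1
106 -> bucket 4
893 -> bucket 5 (collision)
Final buckets:
0: 150 -> 486
1: 481
2: 368
3: 441
4: 106
5: 779 -> 857 -> 239 -> 731 -> 617 -> 893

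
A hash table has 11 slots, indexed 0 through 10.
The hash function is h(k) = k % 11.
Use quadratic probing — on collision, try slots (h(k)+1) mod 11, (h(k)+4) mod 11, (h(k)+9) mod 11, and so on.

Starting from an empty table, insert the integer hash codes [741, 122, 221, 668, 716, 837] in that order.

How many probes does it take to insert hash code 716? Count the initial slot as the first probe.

741 hashes to 4; slot 4 is free => place at 4.
122 hashes to 1; slot 1 is free => place at 1.
221 hashes to 1; 1 taken => place at 2.
668 hashes to 8; slot 8 is free => place at 8.
716 hashes to 1; 1,2 taken => place at 5.
837 hashes to 1; 1,2,5 taken => place at 10.
Table: [—, 122, 221, —, 741, 716, —, —, 668, —, 837]

3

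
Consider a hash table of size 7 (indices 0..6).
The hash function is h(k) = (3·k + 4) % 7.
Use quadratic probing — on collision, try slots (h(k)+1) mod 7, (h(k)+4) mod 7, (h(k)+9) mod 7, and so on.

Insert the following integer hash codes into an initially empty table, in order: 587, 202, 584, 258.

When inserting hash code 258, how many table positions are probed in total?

3

Insert 587: h=1, slot 1 empty → index 1.
Insert 202: h=1, slot 1 occupied → index 2.
Insert 584: h=6, slot 6 empty → index 6.
Insert 258: h=1, slots 1,2 occupied → index 5.
Table: [∅, 587, 202, ∅, ∅, 258, 584]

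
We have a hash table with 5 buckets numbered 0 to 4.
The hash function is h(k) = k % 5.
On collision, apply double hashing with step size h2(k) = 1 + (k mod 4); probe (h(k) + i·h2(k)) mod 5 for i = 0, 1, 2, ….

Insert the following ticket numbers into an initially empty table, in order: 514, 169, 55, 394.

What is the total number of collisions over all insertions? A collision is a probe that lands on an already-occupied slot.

514 hashes to 4; slot 4 is free -> place at 4.
169 hashes to 4, h2=2; 4 taken -> place at 1.
55 hashes to 0; slot 0 is free -> place at 0.
394 hashes to 4, h2=3; 4 taken -> place at 2.
Table: [55, 169, 394, —, 514]

2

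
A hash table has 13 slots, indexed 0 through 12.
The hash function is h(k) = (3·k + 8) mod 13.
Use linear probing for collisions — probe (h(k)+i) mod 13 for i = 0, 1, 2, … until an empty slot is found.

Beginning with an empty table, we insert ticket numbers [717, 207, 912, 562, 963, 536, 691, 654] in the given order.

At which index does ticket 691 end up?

3

717 hashes to 1; slot 1 is free => place at 1.
207 hashes to 5; slot 5 is free => place at 5.
912 hashes to 1; 1 taken => place at 2.
562 hashes to 4; slot 4 is free => place at 4.
963 hashes to 11; slot 11 is free => place at 11.
536 hashes to 4; 4,5 taken => place at 6.
691 hashes to 1; 1,2 taken => place at 3.
654 hashes to 7; slot 7 is free => place at 7.
Table: [∅, 717, 912, 691, 562, 207, 536, 654, ∅, ∅, ∅, 963, ∅]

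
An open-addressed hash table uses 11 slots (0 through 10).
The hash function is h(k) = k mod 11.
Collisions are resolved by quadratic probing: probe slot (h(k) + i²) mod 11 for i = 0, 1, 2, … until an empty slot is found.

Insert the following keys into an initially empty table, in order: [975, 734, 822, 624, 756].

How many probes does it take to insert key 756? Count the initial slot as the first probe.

4

975 hashes to 7; slot 7 is free -> place at 7.
734 hashes to 8; slot 8 is free -> place at 8.
822 hashes to 8; 8 taken -> place at 9.
624 hashes to 8; 8,9 taken -> place at 1.
756 hashes to 8; 8,9,1 taken -> place at 6.
Table: [_, 624, _, _, _, _, 756, 975, 734, 822, _]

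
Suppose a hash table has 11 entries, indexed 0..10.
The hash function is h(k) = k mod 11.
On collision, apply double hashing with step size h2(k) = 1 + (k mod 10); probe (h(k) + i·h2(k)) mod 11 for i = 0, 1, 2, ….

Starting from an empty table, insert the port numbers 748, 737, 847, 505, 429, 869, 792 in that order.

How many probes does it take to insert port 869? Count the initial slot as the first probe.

5

748: h=0 => slot 0
737: h=0, h2=8, probe 0,8 => slot 8
847: h=0, h2=8, probe 0,8,5 => slot 5
505: h=10 => slot 10
429: h=0, h2=10, probe 0,10,9 => slot 9
869: h=0, h2=10, probe 0,10,9,8,7 => slot 7
792: h=0, h2=3, probe 0,3 => slot 3
Table: [748, _, _, 792, _, 847, _, 869, 737, 429, 505]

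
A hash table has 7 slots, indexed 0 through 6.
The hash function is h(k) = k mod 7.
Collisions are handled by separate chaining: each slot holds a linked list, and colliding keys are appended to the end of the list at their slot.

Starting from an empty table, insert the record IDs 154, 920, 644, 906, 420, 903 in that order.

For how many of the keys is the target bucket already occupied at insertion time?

154 -> bucket 0
920 -> bucket 3
644 -> bucket 0 (collision)
906 -> bucket 3 (collision)
420 -> bucket 0 (collision)
903 -> bucket 0 (collision)
Final buckets:
0: 154 -> 644 -> 420 -> 903
1: _
2: _
3: 920 -> 906
4: _
5: _
6: _

4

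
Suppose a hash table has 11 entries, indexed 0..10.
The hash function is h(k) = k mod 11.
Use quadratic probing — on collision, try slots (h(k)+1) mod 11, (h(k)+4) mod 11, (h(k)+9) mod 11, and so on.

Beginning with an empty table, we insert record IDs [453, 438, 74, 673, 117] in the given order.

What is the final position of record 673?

453 hashes to 2; slot 2 is free → place at 2.
438 hashes to 9; slot 9 is free → place at 9.
74 hashes to 8; slot 8 is free → place at 8.
673 hashes to 2; 2 taken → place at 3.
117 hashes to 7; slot 7 is free → place at 7.
Table: [_, _, 453, 673, _, _, _, 117, 74, 438, _]

3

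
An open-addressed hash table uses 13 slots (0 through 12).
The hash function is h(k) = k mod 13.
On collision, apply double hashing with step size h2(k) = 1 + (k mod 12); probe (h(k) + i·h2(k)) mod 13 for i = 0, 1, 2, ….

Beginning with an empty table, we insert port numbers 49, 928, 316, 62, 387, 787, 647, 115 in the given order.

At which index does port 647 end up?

9

49: h=10 -> slot 10
928: h=5 -> slot 5
316: h=4 -> slot 4
62: h=10, h2=3, probe 10,0 -> slot 0
387: h=10, h2=4, probe 10,1 -> slot 1
787: h=7 -> slot 7
647: h=10, h2=12, probe 10,9 -> slot 9
115: h=11 -> slot 11
Table: [62, 387, ∅, ∅, 316, 928, ∅, 787, ∅, 647, 49, 115, ∅]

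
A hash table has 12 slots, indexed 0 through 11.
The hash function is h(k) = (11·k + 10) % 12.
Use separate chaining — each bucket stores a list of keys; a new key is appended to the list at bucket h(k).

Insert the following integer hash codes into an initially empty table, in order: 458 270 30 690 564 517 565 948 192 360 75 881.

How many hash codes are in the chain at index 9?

2

Insert 458: h=8, bucket 8 empty -> new chain.
Insert 270: h=4, bucket 4 empty -> new chain.
Insert 30: h=4, bucket 4 nonempty -> append to chain.
Insert 690: h=4, bucket 4 nonempty -> append to chain.
Insert 564: h=10, bucket 10 empty -> new chain.
Insert 517: h=9, bucket 9 empty -> new chain.
Insert 565: h=9, bucket 9 nonempty -> append to chain.
Insert 948: h=10, bucket 10 nonempty -> append to chain.
Insert 192: h=10, bucket 10 nonempty -> append to chain.
Insert 360: h=10, bucket 10 nonempty -> append to chain.
Insert 75: h=7, bucket 7 empty -> new chain.
Insert 881: h=5, bucket 5 empty -> new chain.
Final buckets:
0: -
1: -
2: -
3: -
4: 270 -> 30 -> 690
5: 881
6: -
7: 75
8: 458
9: 517 -> 565
10: 564 -> 948 -> 192 -> 360
11: -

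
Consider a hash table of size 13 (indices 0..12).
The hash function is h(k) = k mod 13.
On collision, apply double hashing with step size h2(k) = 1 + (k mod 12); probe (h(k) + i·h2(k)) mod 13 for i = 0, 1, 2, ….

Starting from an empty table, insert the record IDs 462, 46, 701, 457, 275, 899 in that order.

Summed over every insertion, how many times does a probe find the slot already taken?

Insert 462: h=7, slot 7 empty => index 7.
Insert 46: h=7, h2=11, slot 7 occupied => index 5.
Insert 701: h=12, slot 12 empty => index 12.
Insert 457: h=2, slot 2 empty => index 2.
Insert 275: h=2, h2=12, slot 2 occupied => index 1.
Insert 899: h=2, h2=12, slots 2,1 occupied => index 0.
Table: [899, 275, 457, ., ., 46, ., 462, ., ., ., ., 701]

4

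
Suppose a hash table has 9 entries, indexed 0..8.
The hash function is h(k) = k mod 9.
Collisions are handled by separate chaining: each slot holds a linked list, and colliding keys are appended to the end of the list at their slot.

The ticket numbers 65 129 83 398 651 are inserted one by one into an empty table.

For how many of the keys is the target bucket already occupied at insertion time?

3

65 -> bucket 2
129 -> bucket 3
83 -> bucket 2 (collision)
398 -> bucket 2 (collision)
651 -> bucket 3 (collision)
Final buckets:
0: —
1: —
2: 65 -> 83 -> 398
3: 129 -> 651
4: —
5: —
6: —
7: —
8: —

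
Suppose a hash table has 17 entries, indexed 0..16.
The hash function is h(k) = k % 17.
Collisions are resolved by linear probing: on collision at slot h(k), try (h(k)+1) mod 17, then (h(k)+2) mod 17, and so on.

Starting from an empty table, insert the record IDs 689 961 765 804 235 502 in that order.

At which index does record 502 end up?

689 hashes to 9; slot 9 is free => place at 9.
961 hashes to 9; 9 taken => place at 10.
765 hashes to 0; slot 0 is free => place at 0.
804 hashes to 5; slot 5 is free => place at 5.
235 hashes to 14; slot 14 is free => place at 14.
502 hashes to 9; 9,10 taken => place at 11.
Table: [765, —, —, —, —, 804, —, —, —, 689, 961, 502, —, —, 235, —, —]

11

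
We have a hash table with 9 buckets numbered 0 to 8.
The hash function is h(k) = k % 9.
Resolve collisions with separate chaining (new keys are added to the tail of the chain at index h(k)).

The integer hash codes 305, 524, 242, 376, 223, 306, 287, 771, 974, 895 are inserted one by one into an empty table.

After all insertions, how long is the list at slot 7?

2

305 -> bucket 8
524 -> bucket 2
242 -> bucket 8 (collision)
376 -> bucket 7
223 -> bucket 7 (collision)
306 -> bucket 0
287 -> bucket 8 (collision)
771 -> bucket 6
974 -> bucket 2 (collision)
895 -> bucket 4
Final buckets:
0: 306
1: _
2: 524 -> 974
3: _
4: 895
5: _
6: 771
7: 376 -> 223
8: 305 -> 242 -> 287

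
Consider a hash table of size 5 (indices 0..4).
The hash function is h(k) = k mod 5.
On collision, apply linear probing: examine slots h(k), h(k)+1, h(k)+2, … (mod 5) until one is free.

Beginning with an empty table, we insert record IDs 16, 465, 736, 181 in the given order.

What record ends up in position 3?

16: h=1 → slot 1
465: h=0 → slot 0
736: h=1, probe 1,2 → slot 2
181: h=1, probe 1,2,3 → slot 3
Table: [465, 16, 736, 181, —]

181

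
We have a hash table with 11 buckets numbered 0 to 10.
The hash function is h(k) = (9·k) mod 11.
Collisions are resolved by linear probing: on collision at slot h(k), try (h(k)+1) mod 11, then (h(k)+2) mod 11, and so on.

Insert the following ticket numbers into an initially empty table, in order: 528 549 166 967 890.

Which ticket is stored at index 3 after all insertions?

967

Insert 528: h=0, slot 0 empty => index 0.
Insert 549: h=2, slot 2 empty => index 2.
Insert 166: h=9, slot 9 empty => index 9.
Insert 967: h=2, slot 2 occupied => index 3.
Insert 890: h=2, slots 2,3 occupied => index 4.
Table: [528, _, 549, 967, 890, _, _, _, _, 166, _]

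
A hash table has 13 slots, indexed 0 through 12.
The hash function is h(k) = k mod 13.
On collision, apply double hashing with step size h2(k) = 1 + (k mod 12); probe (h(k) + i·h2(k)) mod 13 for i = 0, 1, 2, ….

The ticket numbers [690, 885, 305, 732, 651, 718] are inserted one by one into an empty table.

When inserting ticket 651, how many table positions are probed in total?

690: h=1 => slot 1
885: h=1, h2=10, probe 1,11 => slot 11
305: h=6 => slot 6
732: h=4 => slot 4
651: h=1, h2=4, probe 1,5 => slot 5
718: h=3 => slot 3
Table: [∅, 690, ∅, 718, 732, 651, 305, ∅, ∅, ∅, ∅, 885, ∅]

2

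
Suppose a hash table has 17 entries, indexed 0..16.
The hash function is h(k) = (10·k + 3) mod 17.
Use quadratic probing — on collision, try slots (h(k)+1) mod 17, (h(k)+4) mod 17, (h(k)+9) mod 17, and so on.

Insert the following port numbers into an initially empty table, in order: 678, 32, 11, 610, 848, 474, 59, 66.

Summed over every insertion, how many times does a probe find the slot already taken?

15

Insert 678: h=0, slot 0 empty => index 0.
Insert 32: h=0, slot 0 occupied => index 1.
Insert 11: h=11, slot 11 empty => index 11.
Insert 610: h=0, slots 0,1 occupied => index 4.
Insert 848: h=0, slots 0,1,4 occupied => index 9.
Insert 474: h=0, slots 0,1,4,9 occupied => index 16.
Insert 59: h=15, slot 15 empty => index 15.
Insert 66: h=0, slots 0,1,4,9,16 occupied => index 8.
Table: [678, 32, ., ., 610, ., ., ., 66, 848, ., 11, ., ., ., 59, 474]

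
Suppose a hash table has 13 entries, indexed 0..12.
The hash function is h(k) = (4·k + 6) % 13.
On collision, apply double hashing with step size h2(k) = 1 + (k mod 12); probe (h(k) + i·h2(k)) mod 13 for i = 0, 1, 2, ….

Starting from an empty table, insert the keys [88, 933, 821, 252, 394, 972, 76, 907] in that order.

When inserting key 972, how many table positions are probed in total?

Insert 88: h=7, slot 7 empty -> index 7.
Insert 933: h=7, h2=10, slot 7 occupied -> index 4.
Insert 821: h=1, slot 1 empty -> index 1.
Insert 252: h=0, slot 0 empty -> index 0.
Insert 394: h=9, slot 9 empty -> index 9.
Insert 972: h=7, h2=1, slot 7 occupied -> index 8.
Insert 76: h=11, slot 11 empty -> index 11.
Insert 907: h=7, h2=8, slot 7 occupied -> index 2.
Table: [252, 821, 907, ., 933, ., ., 88, 972, 394, ., 76, .]

2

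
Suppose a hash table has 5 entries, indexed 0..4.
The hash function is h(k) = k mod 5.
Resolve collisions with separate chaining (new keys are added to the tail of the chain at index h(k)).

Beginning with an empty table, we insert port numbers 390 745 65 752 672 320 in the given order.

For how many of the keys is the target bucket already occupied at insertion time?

390 -> bucket 0
745 -> bucket 0 (collision)
65 -> bucket 0 (collision)
752 -> bucket 2
672 -> bucket 2 (collision)
320 -> bucket 0 (collision)
Final buckets:
0: 390 -> 745 -> 65 -> 320
1: -
2: 752 -> 672
3: -
4: -

4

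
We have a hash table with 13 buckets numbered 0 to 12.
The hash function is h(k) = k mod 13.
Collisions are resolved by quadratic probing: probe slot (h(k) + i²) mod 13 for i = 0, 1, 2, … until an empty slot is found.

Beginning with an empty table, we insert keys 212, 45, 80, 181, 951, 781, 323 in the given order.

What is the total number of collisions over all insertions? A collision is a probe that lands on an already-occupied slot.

212 hashes to 4; slot 4 is free → place at 4.
45 hashes to 6; slot 6 is free → place at 6.
80 hashes to 2; slot 2 is free → place at 2.
181 hashes to 12; slot 12 is free → place at 12.
951 hashes to 2; 2 taken → place at 3.
781 hashes to 1; slot 1 is free → place at 1.
323 hashes to 11; slot 11 is free → place at 11.
Table: [—, 781, 80, 951, 212, —, 45, —, —, —, —, 323, 181]

1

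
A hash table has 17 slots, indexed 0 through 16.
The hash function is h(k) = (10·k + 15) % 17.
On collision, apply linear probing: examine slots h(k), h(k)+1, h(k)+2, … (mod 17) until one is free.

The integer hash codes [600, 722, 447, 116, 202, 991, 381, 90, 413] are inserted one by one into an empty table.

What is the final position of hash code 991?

16

600: h=14 -> slot 14
722: h=10 -> slot 10
447: h=14, probe 14,15 -> slot 15
116: h=2 -> slot 2
202: h=12 -> slot 12
991: h=14, probe 14,15,16 -> slot 16
381: h=0 -> slot 0
90: h=14, probe 14,15,16,0,1 -> slot 1
413: h=14, probe 14,15,16,0,1,2,3 -> slot 3
Table: [381, 90, 116, 413, —, —, —, —, —, —, 722, —, 202, —, 600, 447, 991]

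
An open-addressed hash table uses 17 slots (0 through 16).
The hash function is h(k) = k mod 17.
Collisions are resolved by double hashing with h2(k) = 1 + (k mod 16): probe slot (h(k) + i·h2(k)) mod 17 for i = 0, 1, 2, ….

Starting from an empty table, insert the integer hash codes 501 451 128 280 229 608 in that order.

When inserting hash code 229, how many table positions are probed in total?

2

501 hashes to 8; slot 8 is free -> place at 8.
451 hashes to 9; slot 9 is free -> place at 9.
128 hashes to 9, h2=1; 9 taken -> place at 10.
280 hashes to 8, h2=9; 8 taken -> place at 0.
229 hashes to 8, h2=6; 8 taken -> place at 14.
608 hashes to 13; slot 13 is free -> place at 13.
Table: [280, -, -, -, -, -, -, -, 501, 451, 128, -, -, 608, 229, -, -]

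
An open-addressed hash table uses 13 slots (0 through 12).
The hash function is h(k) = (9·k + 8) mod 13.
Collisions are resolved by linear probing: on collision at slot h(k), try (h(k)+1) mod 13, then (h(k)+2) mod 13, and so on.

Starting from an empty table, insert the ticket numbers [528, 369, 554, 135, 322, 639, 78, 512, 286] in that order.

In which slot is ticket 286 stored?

9

528 hashes to 2; slot 2 is free => place at 2.
369 hashes to 1; slot 1 is free => place at 1.
554 hashes to 2; 2 taken => place at 3.
135 hashes to 1; 1,2,3 taken => place at 4.
322 hashes to 7; slot 7 is free => place at 7.
639 hashes to 0; slot 0 is free => place at 0.
78 hashes to 8; slot 8 is free => place at 8.
512 hashes to 1; 1,2,3,4 taken => place at 5.
286 hashes to 8; 8 taken => place at 9.
Table: [639, 369, 528, 554, 135, 512, ∅, 322, 78, 286, ∅, ∅, ∅]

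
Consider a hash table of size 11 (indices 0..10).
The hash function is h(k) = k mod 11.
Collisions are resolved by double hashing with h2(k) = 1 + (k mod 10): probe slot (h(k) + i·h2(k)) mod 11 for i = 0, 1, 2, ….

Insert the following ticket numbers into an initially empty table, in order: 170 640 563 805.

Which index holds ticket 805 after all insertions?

170: h=5 => slot 5
640: h=2 => slot 2
563: h=2, h2=4, probe 2,6 => slot 6
805: h=2, h2=6, probe 2,8 => slot 8
Table: [., ., 640, ., ., 170, 563, ., 805, ., .]

8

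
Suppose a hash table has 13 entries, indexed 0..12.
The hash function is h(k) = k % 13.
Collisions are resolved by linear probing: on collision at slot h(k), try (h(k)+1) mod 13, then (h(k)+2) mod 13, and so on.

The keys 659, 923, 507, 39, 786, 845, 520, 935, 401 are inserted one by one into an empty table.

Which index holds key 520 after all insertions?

4

659: h=9 → slot 9
923: h=0 → slot 0
507: h=0, probe 0,1 → slot 1
39: h=0, probe 0,1,2 → slot 2
786: h=6 → slot 6
845: h=0, probe 0,1,2,3 → slot 3
520: h=0, probe 0,1,2,3,4 → slot 4
935: h=12 → slot 12
401: h=11 → slot 11
Table: [923, 507, 39, 845, 520, —, 786, —, —, 659, —, 401, 935]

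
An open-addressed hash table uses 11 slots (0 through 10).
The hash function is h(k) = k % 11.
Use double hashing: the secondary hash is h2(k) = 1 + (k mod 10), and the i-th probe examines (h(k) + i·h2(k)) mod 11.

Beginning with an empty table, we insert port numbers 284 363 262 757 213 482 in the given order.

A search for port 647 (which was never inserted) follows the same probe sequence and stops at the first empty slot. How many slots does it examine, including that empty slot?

3

Insert 284: h=9, slot 9 empty -> index 9.
Insert 363: h=0, slot 0 empty -> index 0.
Insert 262: h=9, h2=3, slot 9 occupied -> index 1.
Insert 757: h=9, h2=8, slot 9 occupied -> index 6.
Insert 213: h=4, slot 4 empty -> index 4.
Insert 482: h=9, h2=3, slots 9,1,4 occupied -> index 7.
Table: [363, 262, -, -, 213, -, 757, 482, -, 284, -]
Lookup 647: h=9, h2=8, probe 9,6,3 → slot 3 empty, not found.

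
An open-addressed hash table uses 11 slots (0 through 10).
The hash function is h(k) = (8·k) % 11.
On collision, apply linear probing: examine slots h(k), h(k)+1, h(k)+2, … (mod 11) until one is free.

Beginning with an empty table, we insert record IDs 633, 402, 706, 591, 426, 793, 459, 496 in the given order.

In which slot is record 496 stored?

633 hashes to 4; slot 4 is free => place at 4.
402 hashes to 4; 4 taken => place at 5.
706 hashes to 5; 5 taken => place at 6.
591 hashes to 9; slot 9 is free => place at 9.
426 hashes to 9; 9 taken => place at 10.
793 hashes to 8; slot 8 is free => place at 8.
459 hashes to 9; 9,10 taken => place at 0.
496 hashes to 8; 8,9,10,0 taken => place at 1.
Table: [459, 496, -, -, 633, 402, 706, -, 793, 591, 426]

1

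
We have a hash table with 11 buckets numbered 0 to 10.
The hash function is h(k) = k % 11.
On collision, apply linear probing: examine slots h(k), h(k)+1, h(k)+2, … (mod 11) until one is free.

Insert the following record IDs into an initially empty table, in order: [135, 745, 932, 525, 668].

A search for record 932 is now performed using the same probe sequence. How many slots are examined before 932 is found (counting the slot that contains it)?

135 hashes to 3; slot 3 is free -> place at 3.
745 hashes to 8; slot 8 is free -> place at 8.
932 hashes to 8; 8 taken -> place at 9.
525 hashes to 8; 8,9 taken -> place at 10.
668 hashes to 8; 8,9,10 taken -> place at 0.
Table: [668, _, _, 135, _, _, _, _, 745, 932, 525]
Lookup 932: h=8, probe 8,9 → found at 9.

2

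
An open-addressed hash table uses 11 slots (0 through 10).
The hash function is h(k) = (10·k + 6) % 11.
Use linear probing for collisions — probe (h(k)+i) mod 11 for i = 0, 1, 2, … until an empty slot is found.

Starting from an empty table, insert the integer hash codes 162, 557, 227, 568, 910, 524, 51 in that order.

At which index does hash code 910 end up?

2

162: h=9 → slot 9
557: h=10 → slot 10
227: h=10, probe 10,0 → slot 0
568: h=10, probe 10,0,1 → slot 1
910: h=9, probe 9,10,0,1,2 → slot 2
524: h=10, probe 10,0,1,2,3 → slot 3
51: h=10, probe 10,0,1,2,3,4 → slot 4
Table: [227, 568, 910, 524, 51, _, _, _, _, 162, 557]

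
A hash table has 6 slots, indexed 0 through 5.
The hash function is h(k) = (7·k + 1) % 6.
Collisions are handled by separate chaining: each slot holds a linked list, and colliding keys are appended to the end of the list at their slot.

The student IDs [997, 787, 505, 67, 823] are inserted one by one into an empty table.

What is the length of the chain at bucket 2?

997 -> bucket 2
787 -> bucket 2 (collision)
505 -> bucket 2 (collision)
67 -> bucket 2 (collision)
823 -> bucket 2 (collision)
Final buckets:
0: —
1: —
2: 997 -> 787 -> 505 -> 67 -> 823
3: —
4: —
5: —

5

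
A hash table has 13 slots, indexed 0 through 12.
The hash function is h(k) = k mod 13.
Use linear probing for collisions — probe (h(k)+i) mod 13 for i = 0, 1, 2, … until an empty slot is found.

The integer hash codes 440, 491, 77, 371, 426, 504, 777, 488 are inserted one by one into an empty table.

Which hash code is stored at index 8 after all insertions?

488

440 hashes to 11; slot 11 is free → place at 11.
491 hashes to 10; slot 10 is free → place at 10.
77 hashes to 12; slot 12 is free → place at 12.
371 hashes to 7; slot 7 is free → place at 7.
426 hashes to 10; 10,11,12 taken → place at 0.
504 hashes to 10; 10,11,12,0 taken → place at 1.
777 hashes to 10; 10,11,12,0,1 taken → place at 2.
488 hashes to 7; 7 taken → place at 8.
Table: [426, 504, 777, -, -, -, -, 371, 488, -, 491, 440, 77]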